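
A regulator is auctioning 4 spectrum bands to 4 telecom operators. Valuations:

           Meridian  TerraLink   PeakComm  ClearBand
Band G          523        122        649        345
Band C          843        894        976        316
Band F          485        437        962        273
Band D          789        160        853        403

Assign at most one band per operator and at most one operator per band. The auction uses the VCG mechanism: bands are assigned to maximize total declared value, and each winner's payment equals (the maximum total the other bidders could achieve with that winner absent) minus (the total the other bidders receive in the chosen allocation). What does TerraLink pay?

TerraLink pays $112M.

Efficient allocation: Meridian→Band D ($789M), TerraLink→Band C ($894M), PeakComm→Band F ($962M), ClearBand→Band G ($345M); total welfare W = $2990M.
TerraLink receives Band C at value $894M, so the others get W − 894 = $2096M.
Without TerraLink: best allocation of the remaining 3 bidders over all 4 bands is Meridian→Band C ($843M), PeakComm→Band F ($962M), ClearBand→Band D ($403M), total $2208M.
VCG payment = (others' best without TerraLink) − (others' welfare with TerraLink) = 2208 − 2096 = $112M.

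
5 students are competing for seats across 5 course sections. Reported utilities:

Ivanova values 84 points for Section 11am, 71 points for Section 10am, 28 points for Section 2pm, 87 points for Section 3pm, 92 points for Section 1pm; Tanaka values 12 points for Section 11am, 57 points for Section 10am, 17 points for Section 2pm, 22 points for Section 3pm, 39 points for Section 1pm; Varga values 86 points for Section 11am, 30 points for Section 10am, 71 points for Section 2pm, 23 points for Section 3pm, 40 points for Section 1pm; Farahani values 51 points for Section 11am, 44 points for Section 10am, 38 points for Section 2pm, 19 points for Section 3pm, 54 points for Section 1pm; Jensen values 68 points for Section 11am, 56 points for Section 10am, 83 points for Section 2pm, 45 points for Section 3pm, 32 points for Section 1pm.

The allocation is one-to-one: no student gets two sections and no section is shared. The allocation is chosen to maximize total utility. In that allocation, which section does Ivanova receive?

This is the linear assignment problem.
Optimal: Ivanova→Section 3pm (87 points), Tanaka→Section 10am (57 points), Varga→Section 11am (86 points), Farahani→Section 1pm (54 points), Jensen→Section 2pm (83 points) — total 87+57+86+54+83 = 367 points.
Column-greedy (each section in turn goes to its best remaining student) gives 316 points, worse by 51.
Swapping Jensen↔Varga (Jensen→Section 11am 68 points, Varga→Section 2pm 71 points) loses 30.
Checked against all permutations: 367 points is optimal.
Ivanova's own top section is Section 1pm (92 points), but forcing Ivanova→Section 1pm and reassigning the rest optimally gives only 337 points — worse by 30.

Ivanova receives Section 3pm.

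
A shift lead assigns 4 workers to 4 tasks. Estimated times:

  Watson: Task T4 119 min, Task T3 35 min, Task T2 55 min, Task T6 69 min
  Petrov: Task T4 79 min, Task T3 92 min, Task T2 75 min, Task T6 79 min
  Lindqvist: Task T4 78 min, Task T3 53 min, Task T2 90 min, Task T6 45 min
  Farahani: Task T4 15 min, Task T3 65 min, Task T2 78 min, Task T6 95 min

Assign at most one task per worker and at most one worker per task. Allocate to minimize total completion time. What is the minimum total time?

Min total: 170 min

Optimal: Watson→Task T3 (35 min), Petrov→Task T2 (75 min), Lindqvist→Task T6 (45 min), Farahani→Task T4 (15 min) — total 35+75+45+15 = 170 min.
Next-best assignment: Watson→Task T2, Petrov→Task T6, Lindqvist→Task T3, Farahani→Task T4 = 202 min.
Swapping Farahani↔Lindqvist (Farahani→Task T6 95 min, Lindqvist→Task T4 78 min) adds 113.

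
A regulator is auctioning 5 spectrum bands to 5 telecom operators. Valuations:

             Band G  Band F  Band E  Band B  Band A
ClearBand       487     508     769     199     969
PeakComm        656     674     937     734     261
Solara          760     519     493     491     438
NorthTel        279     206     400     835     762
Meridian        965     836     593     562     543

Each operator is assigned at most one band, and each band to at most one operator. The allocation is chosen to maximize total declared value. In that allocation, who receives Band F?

Meridian receives Band F.

Optimal: ClearBand→Band A ($969M), PeakComm→Band E ($937M), Solara→Band G ($760M), NorthTel→Band B ($835M), Meridian→Band F ($836M) — total 969+937+760+835+836 = $4337M.
Column-greedy (each band in turn goes to its best remaining operator) gives $3681M, worse by 656.
Next-best assignment: ClearBand→Band A, PeakComm→Band E, Solara→Band F, NorthTel→Band B, Meridian→Band G = $4225M.
Meridian's own top band is Band G ($965M), but forcing Meridian→Band G and reassigning the rest optimally gives only $4225M — worse by 112.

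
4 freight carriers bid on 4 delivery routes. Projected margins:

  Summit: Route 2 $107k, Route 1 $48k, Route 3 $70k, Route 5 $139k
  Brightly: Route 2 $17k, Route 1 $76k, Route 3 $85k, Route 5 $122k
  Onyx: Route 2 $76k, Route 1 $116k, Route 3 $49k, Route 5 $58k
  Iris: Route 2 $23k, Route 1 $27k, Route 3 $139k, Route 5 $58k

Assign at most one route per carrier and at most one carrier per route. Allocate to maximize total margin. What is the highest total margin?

Maximum total: $484k

Optimal: Summit→Route 2 ($107k), Brightly→Route 5 ($122k), Onyx→Route 1 ($116k), Iris→Route 3 ($139k) — total 107+122+116+139 = $484k.
Max-entry greedy (repeatedly take the single best remaining cell) gives $411k, worse by 73.
Next-best assignment: Summit→Route 5, Brightly→Route 1, Onyx→Route 2, Iris→Route 3 = $430k.
No other one-to-one assignment exceeds $484k.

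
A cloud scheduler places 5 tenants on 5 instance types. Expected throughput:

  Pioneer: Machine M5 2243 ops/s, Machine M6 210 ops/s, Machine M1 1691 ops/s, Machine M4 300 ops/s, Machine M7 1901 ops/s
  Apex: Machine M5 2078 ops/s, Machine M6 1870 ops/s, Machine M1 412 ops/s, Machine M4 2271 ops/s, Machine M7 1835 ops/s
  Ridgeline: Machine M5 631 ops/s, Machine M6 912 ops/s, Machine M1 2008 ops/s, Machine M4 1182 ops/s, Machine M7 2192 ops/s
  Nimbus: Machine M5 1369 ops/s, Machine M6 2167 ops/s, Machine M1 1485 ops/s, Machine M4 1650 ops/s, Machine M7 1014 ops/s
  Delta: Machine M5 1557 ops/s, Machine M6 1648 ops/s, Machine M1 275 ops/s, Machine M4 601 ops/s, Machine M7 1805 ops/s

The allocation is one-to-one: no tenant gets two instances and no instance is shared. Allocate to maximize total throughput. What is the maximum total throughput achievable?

Optimal: Pioneer→Machine M5 (2243 ops/s), Apex→Machine M4 (2271 ops/s), Ridgeline→Machine M1 (2008 ops/s), Nimbus→Machine M6 (2167 ops/s), Delta→Machine M7 (1805 ops/s) — total 2243+2271+2008+2167+1805 = 10494 ops/s.
Every other assignment is strictly worse.

Maximum total: 10494 ops/s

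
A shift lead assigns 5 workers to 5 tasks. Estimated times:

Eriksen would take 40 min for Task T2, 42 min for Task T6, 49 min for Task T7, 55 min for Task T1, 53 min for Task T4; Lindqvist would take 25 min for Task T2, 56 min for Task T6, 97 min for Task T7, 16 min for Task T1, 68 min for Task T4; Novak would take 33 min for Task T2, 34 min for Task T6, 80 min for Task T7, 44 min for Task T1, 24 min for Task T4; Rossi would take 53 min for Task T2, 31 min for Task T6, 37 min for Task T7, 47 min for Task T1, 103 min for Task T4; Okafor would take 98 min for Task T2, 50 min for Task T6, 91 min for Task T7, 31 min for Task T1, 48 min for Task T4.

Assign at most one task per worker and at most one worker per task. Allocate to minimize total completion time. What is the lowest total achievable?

Optimal: Eriksen→Task T6 (42 min), Lindqvist→Task T2 (25 min), Novak→Task T4 (24 min), Rossi→Task T7 (37 min), Okafor→Task T1 (31 min) — total 42+25+24+37+31 = 159 min.
Row-greedy (each worker in turn takes its cheapest remaining task) gives 202 min, worse by 43.
Next-best assignment: Eriksen→Task T7, Lindqvist→Task T2, Novak→Task T4, Rossi→Task T6, Okafor→Task T1 = 160 min.
No other one-to-one assignment undercuts 159 min.

Minimum total: 159 min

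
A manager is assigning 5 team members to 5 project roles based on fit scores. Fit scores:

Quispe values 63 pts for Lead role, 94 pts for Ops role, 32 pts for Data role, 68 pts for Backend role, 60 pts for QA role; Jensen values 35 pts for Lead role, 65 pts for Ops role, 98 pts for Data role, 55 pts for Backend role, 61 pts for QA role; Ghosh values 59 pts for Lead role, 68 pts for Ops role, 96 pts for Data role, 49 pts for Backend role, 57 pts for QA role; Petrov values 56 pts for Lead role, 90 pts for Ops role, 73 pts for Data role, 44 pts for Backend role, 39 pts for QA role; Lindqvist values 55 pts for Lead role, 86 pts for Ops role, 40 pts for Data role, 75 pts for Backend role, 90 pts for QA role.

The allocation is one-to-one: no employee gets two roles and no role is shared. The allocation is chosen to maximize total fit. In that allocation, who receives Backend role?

This is a one-to-one assignment (maximum-weight bipartite matching).
Optimal: Quispe→Backend role (68 pts), Jensen→Data role (98 pts), Ghosh→Lead role (59 pts), Petrov→Ops role (90 pts), Lindqvist→QA role (90 pts) — total 68+98+59+90+90 = 405 pts.
Row-greedy (each employee in turn takes its best remaining role) gives 385 pts, worse by 20.
Quispe's own top role is Ops role (94 pts), but forcing Quispe→Ops role and reassigning the rest optimally gives only 391 pts — worse by 14.

Quispe receives Backend role.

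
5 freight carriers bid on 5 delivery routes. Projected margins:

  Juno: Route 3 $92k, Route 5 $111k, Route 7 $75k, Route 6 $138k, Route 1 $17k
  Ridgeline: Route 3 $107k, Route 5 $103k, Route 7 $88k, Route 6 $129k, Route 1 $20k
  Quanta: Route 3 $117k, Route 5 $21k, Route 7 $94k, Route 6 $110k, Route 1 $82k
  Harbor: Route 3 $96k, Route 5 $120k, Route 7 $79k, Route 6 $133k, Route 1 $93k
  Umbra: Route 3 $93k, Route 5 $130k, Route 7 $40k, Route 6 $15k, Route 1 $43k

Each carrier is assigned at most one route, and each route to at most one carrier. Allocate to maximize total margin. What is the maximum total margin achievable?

Maximum total: $566k

Optimal: Juno→Route 6 ($138k), Ridgeline→Route 7 ($88k), Quanta→Route 3 ($117k), Harbor→Route 1 ($93k), Umbra→Route 5 ($130k) — total 138+88+117+93+130 = $566k.
Row-greedy (each carrier in turn takes its best remaining route) gives $502k, worse by 64.
No other one-to-one assignment exceeds $566k.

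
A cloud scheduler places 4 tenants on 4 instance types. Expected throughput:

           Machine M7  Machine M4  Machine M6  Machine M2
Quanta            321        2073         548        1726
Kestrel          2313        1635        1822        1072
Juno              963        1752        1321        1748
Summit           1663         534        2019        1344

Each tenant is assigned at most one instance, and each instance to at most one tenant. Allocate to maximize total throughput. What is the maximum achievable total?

This is the linear assignment problem.
Optimal: Quanta→Machine M4 (2073 ops/s), Kestrel→Machine M7 (2313 ops/s), Juno→Machine M2 (1748 ops/s), Summit→Machine M6 (2019 ops/s) — total 2073+2313+1748+2019 = 8153 ops/s.
Next-best assignment: Quanta→Machine M2, Kestrel→Machine M7, Juno→Machine M4, Summit→Machine M6 = 7810 ops/s.
Swapping Kestrel↔Juno (Kestrel→Machine M2 1072 ops/s, Juno→Machine M7 963 ops/s) loses 2026.

Max total: 8153 ops/s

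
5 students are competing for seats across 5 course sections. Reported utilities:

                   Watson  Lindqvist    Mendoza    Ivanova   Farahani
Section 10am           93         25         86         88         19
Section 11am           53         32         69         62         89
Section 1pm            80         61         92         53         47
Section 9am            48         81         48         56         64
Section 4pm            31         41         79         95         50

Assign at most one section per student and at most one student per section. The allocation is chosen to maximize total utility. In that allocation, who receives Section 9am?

Lindqvist receives Section 9am.

This is the linear assignment problem.
Optimal: Watson→Section 10am (93 points), Lindqvist→Section 9am (81 points), Mendoza→Section 1pm (92 points), Ivanova→Section 4pm (95 points), Farahani→Section 11am (89 points) — total 93+81+92+95+89 = 450 points.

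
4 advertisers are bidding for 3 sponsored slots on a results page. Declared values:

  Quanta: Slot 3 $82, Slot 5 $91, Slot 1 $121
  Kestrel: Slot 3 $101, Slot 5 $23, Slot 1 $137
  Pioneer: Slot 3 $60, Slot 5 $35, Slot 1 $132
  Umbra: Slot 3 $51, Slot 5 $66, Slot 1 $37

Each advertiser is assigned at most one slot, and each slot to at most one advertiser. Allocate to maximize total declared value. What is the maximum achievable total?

Optimal: Kestrel→Slot 3 ($101), Quanta→Slot 5 ($91), Pioneer→Slot 1 ($132) — total 101+91+132 = $324.
Max-entry greedy (repeatedly take the single best remaining cell) gives $288, worse by 36.
Next-best assignment: Kestrel→Slot 3, Umbra→Slot 5, Pioneer→Slot 1 = $299.
Swapping Quanta↔Kestrel (Quanta→Slot 3 $82, Kestrel→Slot 5 $23) loses 87.

Max total: $324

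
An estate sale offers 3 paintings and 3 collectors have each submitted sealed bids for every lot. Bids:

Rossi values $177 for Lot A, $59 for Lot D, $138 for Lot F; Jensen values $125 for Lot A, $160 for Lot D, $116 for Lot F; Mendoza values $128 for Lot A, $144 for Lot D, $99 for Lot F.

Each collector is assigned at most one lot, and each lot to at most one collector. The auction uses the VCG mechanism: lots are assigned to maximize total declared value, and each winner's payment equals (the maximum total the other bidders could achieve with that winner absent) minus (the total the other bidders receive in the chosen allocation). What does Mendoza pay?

Mendoza pays $44.

Efficient allocation: Rossi→Lot A ($177), Jensen→Lot F ($116), Mendoza→Lot D ($144); total welfare W = $437.
Mendoza receives Lot D at value $144, so the others get W − 144 = $293.
Without Mendoza: best allocation of the remaining 2 bidders over all 3 lots is Rossi→Lot A ($177), Jensen→Lot D ($160), total $337.
VCG payment = (others' best without Mendoza) − (others' welfare with Mendoza) = 337 − 293 = $44.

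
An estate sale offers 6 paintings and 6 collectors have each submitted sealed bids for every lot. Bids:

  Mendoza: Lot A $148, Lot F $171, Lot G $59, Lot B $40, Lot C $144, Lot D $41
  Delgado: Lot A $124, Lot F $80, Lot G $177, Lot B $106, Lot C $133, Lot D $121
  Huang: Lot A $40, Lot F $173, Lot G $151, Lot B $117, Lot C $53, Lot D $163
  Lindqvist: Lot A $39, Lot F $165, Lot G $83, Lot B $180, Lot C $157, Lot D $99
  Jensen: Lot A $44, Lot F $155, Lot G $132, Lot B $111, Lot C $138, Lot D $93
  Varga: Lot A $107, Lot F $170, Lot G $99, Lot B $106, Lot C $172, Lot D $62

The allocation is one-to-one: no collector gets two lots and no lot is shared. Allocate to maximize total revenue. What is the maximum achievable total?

This is a one-to-one assignment (maximum-weight bipartite matching).
Optimal: Mendoza→Lot A ($148), Delgado→Lot G ($177), Huang→Lot D ($163), Lindqvist→Lot B ($180), Jensen→Lot F ($155), Varga→Lot C ($172) — total 148+177+163+180+155+172 = $995.
Column-greedy (each lot in turn goes to its best remaining collector) gives $943, worse by 52.
Next-best assignment: Mendoza→Lot A, Delgado→Lot G, Huang→Lot D, Lindqvist→Lot B, Jensen→Lot C, Varga→Lot F = $976.
Swapping Huang↔Varga (Huang→Lot C $53, Varga→Lot D $62) loses 220.
Every other assignment is strictly worse.

Max total: $995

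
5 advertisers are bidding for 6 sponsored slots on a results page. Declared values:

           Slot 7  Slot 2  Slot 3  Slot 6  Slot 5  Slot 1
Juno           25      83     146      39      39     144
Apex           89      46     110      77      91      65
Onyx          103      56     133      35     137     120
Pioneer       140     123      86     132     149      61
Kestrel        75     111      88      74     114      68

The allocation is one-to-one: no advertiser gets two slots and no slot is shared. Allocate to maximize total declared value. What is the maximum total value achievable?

Maximum total: $642

Treat this as an assignment problem: match each advertiser to one slot.
Optimal: Juno→Slot 1 ($144), Apex→Slot 3 ($110), Onyx→Slot 5 ($137), Pioneer→Slot 7 ($140), Kestrel→Slot 2 ($111) — total 144+110+137+140+111 = $642.
Max-entry greedy (repeatedly take the single best remaining cell) gives $615, worse by 27.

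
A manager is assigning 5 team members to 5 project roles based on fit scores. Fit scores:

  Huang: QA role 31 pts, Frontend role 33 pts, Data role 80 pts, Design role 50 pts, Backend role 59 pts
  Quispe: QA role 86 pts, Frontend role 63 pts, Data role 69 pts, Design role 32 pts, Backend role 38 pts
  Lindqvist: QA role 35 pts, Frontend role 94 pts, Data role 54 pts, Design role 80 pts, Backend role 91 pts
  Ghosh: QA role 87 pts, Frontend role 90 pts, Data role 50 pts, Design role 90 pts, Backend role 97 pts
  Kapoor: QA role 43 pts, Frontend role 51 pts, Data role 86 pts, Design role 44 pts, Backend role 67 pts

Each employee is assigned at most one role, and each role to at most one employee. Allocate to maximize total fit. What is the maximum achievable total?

This is a one-to-one assignment (maximum-weight bipartite matching).
Optimal: Huang→Data role (80 pts), Quispe→QA role (86 pts), Lindqvist→Frontend role (94 pts), Ghosh→Design role (90 pts), Kapoor→Backend role (67 pts) — total 80+86+94+90+67 = 417 pts.
Column-greedy (each role in turn goes to its best remaining employee) gives 355 pts, worse by 62.
Next-best assignment: Huang→Backend role, Quispe→QA role, Lindqvist→Frontend role, Ghosh→Design role, Kapoor→Data role = 415 pts.
Swapping Huang↔Ghosh (Huang→Design role 50 pts, Ghosh→Data role 50 pts) loses 70.
No other one-to-one assignment exceeds 417 pts.

Max total: 417 pts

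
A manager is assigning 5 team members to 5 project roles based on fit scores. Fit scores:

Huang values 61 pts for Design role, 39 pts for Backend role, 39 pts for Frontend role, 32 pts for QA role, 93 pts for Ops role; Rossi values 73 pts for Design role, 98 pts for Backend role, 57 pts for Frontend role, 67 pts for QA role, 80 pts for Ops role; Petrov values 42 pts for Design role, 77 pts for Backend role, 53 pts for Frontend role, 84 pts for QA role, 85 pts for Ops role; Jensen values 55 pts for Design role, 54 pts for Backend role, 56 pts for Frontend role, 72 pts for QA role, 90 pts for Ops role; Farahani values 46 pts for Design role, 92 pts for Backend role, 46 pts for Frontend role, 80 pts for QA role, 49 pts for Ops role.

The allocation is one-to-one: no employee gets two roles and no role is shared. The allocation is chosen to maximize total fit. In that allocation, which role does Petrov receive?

Petrov receives QA role.

Optimal: Huang→Ops role (93 pts), Rossi→Design role (73 pts), Petrov→QA role (84 pts), Jensen→Frontend role (56 pts), Farahani→Backend role (92 pts) — total 93+73+84+56+92 = 398 pts.
Petrov's own top role is Ops role (85 pts), but forcing Petrov→Ops role and reassigning the rest optimally gives only 380 pts — worse by 18.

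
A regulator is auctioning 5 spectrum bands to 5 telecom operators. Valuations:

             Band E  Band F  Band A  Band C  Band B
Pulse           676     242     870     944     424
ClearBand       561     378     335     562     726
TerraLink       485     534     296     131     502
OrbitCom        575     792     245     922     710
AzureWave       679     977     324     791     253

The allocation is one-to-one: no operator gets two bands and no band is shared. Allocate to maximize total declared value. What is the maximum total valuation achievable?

Optimal: Pulse→Band A ($870M), ClearBand→Band B ($726M), TerraLink→Band E ($485M), OrbitCom→Band C ($922M), AzureWave→Band F ($977M) — total 870+726+485+922+977 = $3980M.
Column-greedy (each band in turn goes to its best remaining operator) gives $3405M, worse by 575.

Max total: $3980M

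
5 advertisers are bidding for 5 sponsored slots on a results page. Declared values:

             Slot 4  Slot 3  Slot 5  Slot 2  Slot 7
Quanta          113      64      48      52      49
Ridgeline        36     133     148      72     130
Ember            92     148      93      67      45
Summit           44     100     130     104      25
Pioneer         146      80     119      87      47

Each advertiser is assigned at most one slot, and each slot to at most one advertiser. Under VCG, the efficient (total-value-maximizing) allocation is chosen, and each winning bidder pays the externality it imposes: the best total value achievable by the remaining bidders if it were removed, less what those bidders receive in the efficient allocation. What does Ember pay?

Efficient allocation: Quanta→Slot 4 ($113), Ridgeline→Slot 7 ($130), Ember→Slot 3 ($148), Summit→Slot 2 ($104), Pioneer→Slot 5 ($119); total welfare W = $614.
Ember receives Slot 3 at value $148, so the others get W − 148 = $466.
Without Ember: best allocation of the remaining 4 bidders over all 5 slots is Quanta→Slot 3 ($64), Ridgeline→Slot 7 ($130), Summit→Slot 5 ($130), Pioneer→Slot 4 ($146), total $470.
VCG payment = (others' best without Ember) − (others' welfare with Ember) = 470 − 466 = $4.

Ember pays $4.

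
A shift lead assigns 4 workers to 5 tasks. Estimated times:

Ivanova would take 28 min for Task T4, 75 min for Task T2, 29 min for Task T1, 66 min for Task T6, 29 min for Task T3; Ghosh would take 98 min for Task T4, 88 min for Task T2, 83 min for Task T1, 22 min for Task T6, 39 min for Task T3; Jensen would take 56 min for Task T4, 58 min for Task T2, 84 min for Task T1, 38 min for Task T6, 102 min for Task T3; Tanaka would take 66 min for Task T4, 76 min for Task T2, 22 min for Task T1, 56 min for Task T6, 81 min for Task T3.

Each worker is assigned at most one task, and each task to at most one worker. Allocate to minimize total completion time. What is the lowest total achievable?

Optimal: Ivanova→Task T4 (28 min), Ghosh→Task T3 (39 min), Jensen→Task T6 (38 min), Tanaka→Task T1 (22 min) — total 28+39+38+22 = 127 min.
Row-greedy (each worker in turn takes its cheapest remaining task) gives 130 min, worse by 3.
Next-best assignment: Ivanova→Task T3, Ghosh→Task T6, Jensen→Task T4, Tanaka→Task T1 = 129 min.
Swapping Tanaka↔Ivanova (Tanaka→Task T4 66 min, Ivanova→Task T1 29 min) adds 45.
Checked against all permutations: 127 min is optimal.

Min total: 127 min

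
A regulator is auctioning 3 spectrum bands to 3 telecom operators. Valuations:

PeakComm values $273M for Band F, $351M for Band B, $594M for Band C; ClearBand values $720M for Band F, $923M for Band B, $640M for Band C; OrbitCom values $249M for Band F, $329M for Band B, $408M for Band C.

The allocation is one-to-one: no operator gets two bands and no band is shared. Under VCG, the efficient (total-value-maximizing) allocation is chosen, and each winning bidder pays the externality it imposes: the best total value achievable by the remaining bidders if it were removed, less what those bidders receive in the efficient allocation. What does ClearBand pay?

Efficient allocation: PeakComm→Band C ($594M), ClearBand→Band B ($923M), OrbitCom→Band F ($249M); total welfare W = $1766M.
ClearBand receives Band B at value $923M, so the others get W − 923 = $843M.
Without ClearBand: best allocation of the remaining 2 bidders over all 3 bands is PeakComm→Band C ($594M), OrbitCom→Band B ($329M), total $923M.
VCG payment = (others' best without ClearBand) − (others' welfare with ClearBand) = 923 − 843 = $80M.

ClearBand pays $80M.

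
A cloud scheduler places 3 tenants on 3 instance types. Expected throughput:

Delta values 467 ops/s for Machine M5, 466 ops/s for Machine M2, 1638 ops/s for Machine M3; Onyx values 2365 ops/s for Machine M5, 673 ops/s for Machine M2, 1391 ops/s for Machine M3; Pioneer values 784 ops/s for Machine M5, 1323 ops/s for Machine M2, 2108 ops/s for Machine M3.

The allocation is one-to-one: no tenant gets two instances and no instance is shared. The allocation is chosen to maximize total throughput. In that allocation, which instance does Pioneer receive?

Pioneer receives Machine M2.

Treat this as an assignment problem: match each tenant to one instance.
Optimal: Delta→Machine M3 (1638 ops/s), Onyx→Machine M5 (2365 ops/s), Pioneer→Machine M2 (1323 ops/s) — total 1638+2365+1323 = 5326 ops/s.
Max-entry greedy (repeatedly take the single best remaining cell) gives 4939 ops/s, worse by 387.
Pioneer's own top instance is Machine M3 (2108 ops/s), but forcing Pioneer→Machine M3 and reassigning the rest optimally gives only 4939 ops/s — worse by 387.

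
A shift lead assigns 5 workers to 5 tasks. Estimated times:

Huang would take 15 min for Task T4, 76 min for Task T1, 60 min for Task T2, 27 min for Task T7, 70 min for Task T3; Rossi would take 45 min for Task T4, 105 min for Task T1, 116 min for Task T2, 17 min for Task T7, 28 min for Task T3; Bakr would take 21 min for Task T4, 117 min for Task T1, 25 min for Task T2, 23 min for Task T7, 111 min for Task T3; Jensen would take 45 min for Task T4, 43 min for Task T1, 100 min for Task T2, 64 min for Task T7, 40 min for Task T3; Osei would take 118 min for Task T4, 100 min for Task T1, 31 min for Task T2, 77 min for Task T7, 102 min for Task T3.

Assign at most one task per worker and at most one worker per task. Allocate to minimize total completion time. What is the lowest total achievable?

Minimum total: 140 min

Optimal: Huang→Task T4 (15 min), Rossi→Task T3 (28 min), Bakr→Task T7 (23 min), Jensen→Task T1 (43 min), Osei→Task T2 (31 min) — total 15+28+23+43+31 = 140 min.
Min-entry greedy (repeatedly take the single cheapest remaining cell) gives 197 min, worse by 57.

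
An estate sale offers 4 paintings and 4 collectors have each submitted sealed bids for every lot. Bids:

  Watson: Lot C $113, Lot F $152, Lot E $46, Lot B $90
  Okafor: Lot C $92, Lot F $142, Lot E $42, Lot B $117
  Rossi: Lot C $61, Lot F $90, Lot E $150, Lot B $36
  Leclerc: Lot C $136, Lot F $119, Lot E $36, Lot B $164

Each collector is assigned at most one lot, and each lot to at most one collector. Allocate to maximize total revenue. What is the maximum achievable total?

Optimal: Watson→Lot C ($113), Okafor→Lot F ($142), Rossi→Lot E ($150), Leclerc→Lot B ($164) — total 113+142+150+164 = $569.
Column-greedy (each lot in turn goes to its best remaining collector) gives $555, worse by 14.
Swapping Rossi↔Okafor (Rossi→Lot F $90, Okafor→Lot E $42) loses 160.
Checked against all permutations: $569 is optimal.

Max total: $569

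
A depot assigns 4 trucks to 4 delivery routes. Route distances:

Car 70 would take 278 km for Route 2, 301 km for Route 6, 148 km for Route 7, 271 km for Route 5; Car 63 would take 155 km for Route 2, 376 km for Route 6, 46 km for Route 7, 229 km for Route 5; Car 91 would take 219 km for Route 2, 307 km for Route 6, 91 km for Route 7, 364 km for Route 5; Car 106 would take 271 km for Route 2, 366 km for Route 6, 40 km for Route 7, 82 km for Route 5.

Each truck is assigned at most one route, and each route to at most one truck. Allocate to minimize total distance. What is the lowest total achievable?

Optimal: Car 70→Route 6 (301 km), Car 63→Route 2 (155 km), Car 91→Route 7 (91 km), Car 106→Route 5 (82 km) — total 301+155+91+82 = 629 km.
Min-entry greedy (repeatedly take the single cheapest remaining cell) gives 773 km, worse by 144.
No other one-to-one assignment undercuts 629 km.

Minimum total: 629 km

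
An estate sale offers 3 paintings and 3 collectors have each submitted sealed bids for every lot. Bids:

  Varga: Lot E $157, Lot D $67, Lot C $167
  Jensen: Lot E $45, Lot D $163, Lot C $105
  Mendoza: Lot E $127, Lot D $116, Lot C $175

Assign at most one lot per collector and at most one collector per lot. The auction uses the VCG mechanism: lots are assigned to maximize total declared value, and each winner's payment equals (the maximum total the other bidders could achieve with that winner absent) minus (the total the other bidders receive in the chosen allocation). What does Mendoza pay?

Mendoza pays $10.

Efficient allocation: Varga→Lot E ($157), Jensen→Lot D ($163), Mendoza→Lot C ($175); total welfare W = $495.
Mendoza receives Lot C at value $175, so the others get W − 175 = $320.
Without Mendoza: best allocation of the remaining 2 bidders over all 3 lots is Varga→Lot C ($167), Jensen→Lot D ($163), total $330.
VCG payment = (others' best without Mendoza) − (others' welfare with Mendoza) = 330 − 320 = $10.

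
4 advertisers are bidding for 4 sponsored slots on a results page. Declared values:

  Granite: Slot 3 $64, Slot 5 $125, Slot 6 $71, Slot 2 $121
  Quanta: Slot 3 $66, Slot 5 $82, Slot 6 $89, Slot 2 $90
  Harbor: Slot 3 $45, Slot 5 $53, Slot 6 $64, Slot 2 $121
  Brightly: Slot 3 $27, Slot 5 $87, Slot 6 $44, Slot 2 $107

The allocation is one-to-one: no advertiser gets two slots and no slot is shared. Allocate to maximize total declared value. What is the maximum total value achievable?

Maximum total: $366

This is the linear assignment problem.
Optimal: Granite→Slot 5 ($125), Quanta→Slot 6 ($89), Harbor→Slot 3 ($45), Brightly→Slot 2 ($107) — total 125+89+45+107 = $366.
Row-greedy (each advertiser in turn takes its best remaining slot) gives $306, worse by 60.
Next-best assignment: Granite→Slot 5, Quanta→Slot 3, Harbor→Slot 6, Brightly→Slot 2 = $362.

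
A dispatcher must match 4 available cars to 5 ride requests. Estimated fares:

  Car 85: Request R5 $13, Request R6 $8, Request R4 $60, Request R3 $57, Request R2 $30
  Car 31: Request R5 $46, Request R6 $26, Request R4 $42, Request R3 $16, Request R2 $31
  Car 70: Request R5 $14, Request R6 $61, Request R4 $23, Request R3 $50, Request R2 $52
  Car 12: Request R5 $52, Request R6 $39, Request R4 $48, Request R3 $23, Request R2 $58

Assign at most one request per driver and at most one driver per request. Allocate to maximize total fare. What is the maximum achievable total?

Max total: $225

Optimal: Car 85→Request R4 ($60), Car 31→Request R5 ($46), Car 70→Request R6 ($61), Car 12→Request R2 ($58) — total 60+46+61+58 = $225.
Swapping Car 31↔Car 70 (Car 31→Request R6 $26, Car 70→Request R5 $14) loses 67.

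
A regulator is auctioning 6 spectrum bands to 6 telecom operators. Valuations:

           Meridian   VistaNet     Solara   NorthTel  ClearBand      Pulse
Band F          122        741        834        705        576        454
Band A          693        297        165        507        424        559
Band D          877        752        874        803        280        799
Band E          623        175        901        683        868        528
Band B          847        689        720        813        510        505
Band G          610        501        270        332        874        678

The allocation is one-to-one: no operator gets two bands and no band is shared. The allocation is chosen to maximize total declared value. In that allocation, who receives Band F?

Treat this as an assignment problem: match each operator to one band.
Optimal: Meridian→Band A ($693M), VistaNet→Band F ($741M), Solara→Band E ($901M), NorthTel→Band B ($813M), ClearBand→Band G ($874M), Pulse→Band D ($799M) — total 693+741+901+813+874+799 = $4821M.
Row-greedy (each operator in turn takes its best remaining band) gives $4765M, worse by 56.
Next-best assignment: Meridian→Band D, VistaNet→Band F, Solara→Band E, NorthTel→Band B, ClearBand→Band G, Pulse→Band A = $4765M.
Every other assignment is strictly worse.
VistaNet's own top band is Band D ($752M), but forcing VistaNet→Band D and reassigning the rest optimally gives only $4638M — worse by 183.

VistaNet receives Band F.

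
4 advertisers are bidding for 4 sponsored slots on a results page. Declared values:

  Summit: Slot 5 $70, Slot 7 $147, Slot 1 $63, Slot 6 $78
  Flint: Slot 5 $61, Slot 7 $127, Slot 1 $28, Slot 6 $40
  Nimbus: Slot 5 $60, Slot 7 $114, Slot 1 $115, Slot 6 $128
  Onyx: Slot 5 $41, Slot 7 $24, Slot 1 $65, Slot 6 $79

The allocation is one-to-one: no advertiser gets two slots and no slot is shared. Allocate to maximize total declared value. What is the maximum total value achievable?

Optimal: Summit→Slot 7 ($147), Flint→Slot 5 ($61), Nimbus→Slot 1 ($115), Onyx→Slot 6 ($79) — total 147+61+115+79 = $402.
Swapping Summit↔Flint (Summit→Slot 5 $70, Flint→Slot 7 $127) loses 11.

Max total: $402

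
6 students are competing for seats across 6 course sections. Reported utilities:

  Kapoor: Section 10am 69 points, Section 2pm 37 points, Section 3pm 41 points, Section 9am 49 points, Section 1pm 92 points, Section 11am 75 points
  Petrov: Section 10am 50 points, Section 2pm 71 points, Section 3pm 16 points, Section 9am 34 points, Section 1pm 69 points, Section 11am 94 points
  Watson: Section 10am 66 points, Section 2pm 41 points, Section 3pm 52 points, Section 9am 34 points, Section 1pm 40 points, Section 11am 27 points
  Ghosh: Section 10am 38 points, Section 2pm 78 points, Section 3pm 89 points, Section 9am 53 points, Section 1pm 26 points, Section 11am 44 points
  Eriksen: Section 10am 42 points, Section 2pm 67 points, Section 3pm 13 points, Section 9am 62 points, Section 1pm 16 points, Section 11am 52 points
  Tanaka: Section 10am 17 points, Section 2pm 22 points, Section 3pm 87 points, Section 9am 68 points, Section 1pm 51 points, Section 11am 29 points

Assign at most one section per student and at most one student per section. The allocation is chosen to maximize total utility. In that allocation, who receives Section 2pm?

Ghosh receives Section 2pm.

Optimal: Kapoor→Section 1pm (92 points), Petrov→Section 11am (94 points), Watson→Section 10am (66 points), Ghosh→Section 2pm (78 points), Eriksen→Section 9am (62 points), Tanaka→Section 3pm (87 points) — total 92+94+66+78+62+87 = 479 points.
Column-greedy (each section in turn goes to its best remaining student) gives 392 points, worse by 87.
Every other assignment is strictly worse.
Ghosh's own top section is Section 3pm (89 points), but forcing Ghosh→Section 3pm and reassigning the rest optimally gives only 476 points — worse by 3.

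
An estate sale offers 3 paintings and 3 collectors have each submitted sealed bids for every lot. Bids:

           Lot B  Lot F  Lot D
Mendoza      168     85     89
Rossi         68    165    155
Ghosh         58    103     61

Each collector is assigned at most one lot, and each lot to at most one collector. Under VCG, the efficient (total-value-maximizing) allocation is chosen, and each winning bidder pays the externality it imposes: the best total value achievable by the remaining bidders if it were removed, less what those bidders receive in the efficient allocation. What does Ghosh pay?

Ghosh pays $10.

Efficient allocation: Mendoza→Lot B ($168), Rossi→Lot D ($155), Ghosh→Lot F ($103); total welfare W = $426.
Ghosh receives Lot F at value $103, so the others get W − 103 = $323.
Without Ghosh: best allocation of the remaining 2 bidders over all 3 lots is Mendoza→Lot B ($168), Rossi→Lot F ($165), total $333.
VCG payment = (others' best without Ghosh) − (others' welfare with Ghosh) = 333 − 323 = $10.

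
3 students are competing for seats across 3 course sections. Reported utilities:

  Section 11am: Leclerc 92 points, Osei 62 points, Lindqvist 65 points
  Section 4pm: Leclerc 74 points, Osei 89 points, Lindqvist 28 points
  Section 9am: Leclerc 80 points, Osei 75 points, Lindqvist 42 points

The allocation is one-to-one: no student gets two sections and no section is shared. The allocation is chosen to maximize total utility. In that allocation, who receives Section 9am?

Optimal: Leclerc→Section 9am (80 points), Osei→Section 4pm (89 points), Lindqvist→Section 11am (65 points) — total 80+89+65 = 234 points.
Max-entry greedy (repeatedly take the single best remaining cell) gives 223 points, worse by 11.
Leclerc's own top section is Section 11am (92 points), but forcing Leclerc→Section 11am and reassigning the rest optimally gives only 223 points — worse by 11.

Leclerc receives Section 9am.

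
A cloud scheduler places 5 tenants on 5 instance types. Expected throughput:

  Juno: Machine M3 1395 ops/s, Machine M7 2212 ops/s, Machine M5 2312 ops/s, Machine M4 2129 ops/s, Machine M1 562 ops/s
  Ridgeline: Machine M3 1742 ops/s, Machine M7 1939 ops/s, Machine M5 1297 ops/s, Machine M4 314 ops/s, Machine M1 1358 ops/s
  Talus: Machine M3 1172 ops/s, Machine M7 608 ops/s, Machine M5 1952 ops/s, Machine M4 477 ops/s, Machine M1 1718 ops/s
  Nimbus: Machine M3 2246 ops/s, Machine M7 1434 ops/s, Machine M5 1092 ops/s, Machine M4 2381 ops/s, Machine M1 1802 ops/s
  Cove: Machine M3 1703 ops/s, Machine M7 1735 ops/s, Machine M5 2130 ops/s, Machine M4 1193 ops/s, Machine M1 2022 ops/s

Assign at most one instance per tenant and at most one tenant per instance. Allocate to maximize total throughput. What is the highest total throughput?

Maximum total: 10309 ops/s

This is a one-to-one assignment (maximum-weight bipartite matching).
Optimal: Juno→Machine M7 (2212 ops/s), Ridgeline→Machine M3 (1742 ops/s), Talus→Machine M5 (1952 ops/s), Nimbus→Machine M4 (2381 ops/s), Cove→Machine M1 (2022 ops/s) — total 2212+1742+1952+2381+2022 = 10309 ops/s.
Row-greedy (each tenant in turn takes its best remaining instance) gives 10053 ops/s, worse by 256.
Next-best assignment: Juno→Machine M4, Ridgeline→Machine M7, Talus→Machine M5, Nimbus→Machine M3, Cove→Machine M1 = 10288 ops/s.
Every other assignment is strictly worse.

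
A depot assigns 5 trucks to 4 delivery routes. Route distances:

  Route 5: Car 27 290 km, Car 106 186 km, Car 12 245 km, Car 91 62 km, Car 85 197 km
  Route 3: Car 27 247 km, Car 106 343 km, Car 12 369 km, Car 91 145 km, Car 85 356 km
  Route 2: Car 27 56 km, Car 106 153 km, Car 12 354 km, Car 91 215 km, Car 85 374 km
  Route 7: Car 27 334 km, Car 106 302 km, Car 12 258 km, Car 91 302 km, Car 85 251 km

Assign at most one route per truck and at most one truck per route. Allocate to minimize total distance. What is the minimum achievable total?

This is the linear assignment problem.
Optimal: Car 106→Route 5 (186 km), Car 91→Route 3 (145 km), Car 27→Route 2 (56 km), Car 85→Route 7 (251 km) — total 186+145+56+251 = 638 km.
Next-best assignment: Car 106→Route 5, Car 91→Route 3, Car 27→Route 2, Car 12→Route 7 = 645 km.
Every other assignment is strictly worse.

Min total: 638 km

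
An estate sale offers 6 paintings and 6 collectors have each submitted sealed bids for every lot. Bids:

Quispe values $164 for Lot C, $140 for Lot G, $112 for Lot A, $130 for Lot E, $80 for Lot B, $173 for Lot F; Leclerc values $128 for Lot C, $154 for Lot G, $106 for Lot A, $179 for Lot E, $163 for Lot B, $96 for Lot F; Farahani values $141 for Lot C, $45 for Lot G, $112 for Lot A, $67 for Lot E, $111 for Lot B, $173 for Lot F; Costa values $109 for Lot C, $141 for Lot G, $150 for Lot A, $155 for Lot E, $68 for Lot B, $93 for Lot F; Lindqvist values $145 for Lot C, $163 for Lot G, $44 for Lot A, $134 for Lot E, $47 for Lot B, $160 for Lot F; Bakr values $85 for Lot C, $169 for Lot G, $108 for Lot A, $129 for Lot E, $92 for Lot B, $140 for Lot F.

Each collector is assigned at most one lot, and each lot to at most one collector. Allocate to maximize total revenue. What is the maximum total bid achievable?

Max total: $953

Optimal: Quispe→Lot C ($164), Leclerc→Lot B ($163), Farahani→Lot F ($173), Costa→Lot A ($150), Lindqvist→Lot E ($134), Bakr→Lot G ($169) — total 164+163+173+150+134+169 = $953.
Max-entry greedy (repeatedly take the single best remaining cell) gives $927, worse by 26.
Next-best assignment: Quispe→Lot C, Leclerc→Lot B, Farahani→Lot F, Costa→Lot A, Lindqvist→Lot G, Bakr→Lot E = $942.
Swapping Costa↔Farahani (Costa→Lot F $93, Farahani→Lot A $112) loses 118.
No other one-to-one assignment exceeds $953.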